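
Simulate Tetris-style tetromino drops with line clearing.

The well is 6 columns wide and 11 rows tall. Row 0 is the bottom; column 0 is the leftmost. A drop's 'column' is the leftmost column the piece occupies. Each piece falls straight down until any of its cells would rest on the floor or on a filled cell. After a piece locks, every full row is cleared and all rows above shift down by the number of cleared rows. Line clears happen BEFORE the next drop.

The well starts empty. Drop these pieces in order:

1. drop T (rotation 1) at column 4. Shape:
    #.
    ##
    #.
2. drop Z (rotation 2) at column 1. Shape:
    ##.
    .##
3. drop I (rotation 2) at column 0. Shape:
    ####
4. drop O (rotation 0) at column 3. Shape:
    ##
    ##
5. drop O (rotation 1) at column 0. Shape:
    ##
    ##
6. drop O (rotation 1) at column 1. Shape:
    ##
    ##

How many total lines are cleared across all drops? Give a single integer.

Answer: 0

Derivation:
Drop 1: T rot1 at col 4 lands with bottom-row=0; cleared 0 line(s) (total 0); column heights now [0 0 0 0 3 2], max=3
Drop 2: Z rot2 at col 1 lands with bottom-row=0; cleared 0 line(s) (total 0); column heights now [0 2 2 1 3 2], max=3
Drop 3: I rot2 at col 0 lands with bottom-row=2; cleared 0 line(s) (total 0); column heights now [3 3 3 3 3 2], max=3
Drop 4: O rot0 at col 3 lands with bottom-row=3; cleared 0 line(s) (total 0); column heights now [3 3 3 5 5 2], max=5
Drop 5: O rot1 at col 0 lands with bottom-row=3; cleared 0 line(s) (total 0); column heights now [5 5 3 5 5 2], max=5
Drop 6: O rot1 at col 1 lands with bottom-row=5; cleared 0 line(s) (total 0); column heights now [5 7 7 5 5 2], max=7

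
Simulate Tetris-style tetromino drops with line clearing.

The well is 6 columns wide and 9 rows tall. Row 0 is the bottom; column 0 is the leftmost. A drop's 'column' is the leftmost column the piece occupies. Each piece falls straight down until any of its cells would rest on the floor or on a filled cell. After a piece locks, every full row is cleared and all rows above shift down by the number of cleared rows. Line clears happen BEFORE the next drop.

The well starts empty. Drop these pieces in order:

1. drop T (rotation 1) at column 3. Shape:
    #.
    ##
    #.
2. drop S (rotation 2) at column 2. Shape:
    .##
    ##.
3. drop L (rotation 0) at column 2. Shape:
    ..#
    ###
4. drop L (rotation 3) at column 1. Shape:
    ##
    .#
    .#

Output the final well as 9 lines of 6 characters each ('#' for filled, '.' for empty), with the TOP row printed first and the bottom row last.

Drop 1: T rot1 at col 3 lands with bottom-row=0; cleared 0 line(s) (total 0); column heights now [0 0 0 3 2 0], max=3
Drop 2: S rot2 at col 2 lands with bottom-row=3; cleared 0 line(s) (total 0); column heights now [0 0 4 5 5 0], max=5
Drop 3: L rot0 at col 2 lands with bottom-row=5; cleared 0 line(s) (total 0); column heights now [0 0 6 6 7 0], max=7
Drop 4: L rot3 at col 1 lands with bottom-row=6; cleared 0 line(s) (total 0); column heights now [0 9 9 6 7 0], max=9

Answer: .##...
..#...
..#.#.
..###.
...##.
..##..
...#..
...##.
...#..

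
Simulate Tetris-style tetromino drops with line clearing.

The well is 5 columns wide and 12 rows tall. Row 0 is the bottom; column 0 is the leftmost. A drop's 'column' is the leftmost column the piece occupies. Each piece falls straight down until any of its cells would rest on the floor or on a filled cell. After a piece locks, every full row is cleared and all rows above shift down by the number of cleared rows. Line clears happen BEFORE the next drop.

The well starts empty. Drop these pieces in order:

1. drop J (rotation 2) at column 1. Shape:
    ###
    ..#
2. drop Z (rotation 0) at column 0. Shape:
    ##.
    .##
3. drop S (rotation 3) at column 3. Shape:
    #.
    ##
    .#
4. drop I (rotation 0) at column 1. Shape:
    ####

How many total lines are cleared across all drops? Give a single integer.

Answer: 0

Derivation:
Drop 1: J rot2 at col 1 lands with bottom-row=0; cleared 0 line(s) (total 0); column heights now [0 2 2 2 0], max=2
Drop 2: Z rot0 at col 0 lands with bottom-row=2; cleared 0 line(s) (total 0); column heights now [4 4 3 2 0], max=4
Drop 3: S rot3 at col 3 lands with bottom-row=1; cleared 0 line(s) (total 0); column heights now [4 4 3 4 3], max=4
Drop 4: I rot0 at col 1 lands with bottom-row=4; cleared 0 line(s) (total 0); column heights now [4 5 5 5 5], max=5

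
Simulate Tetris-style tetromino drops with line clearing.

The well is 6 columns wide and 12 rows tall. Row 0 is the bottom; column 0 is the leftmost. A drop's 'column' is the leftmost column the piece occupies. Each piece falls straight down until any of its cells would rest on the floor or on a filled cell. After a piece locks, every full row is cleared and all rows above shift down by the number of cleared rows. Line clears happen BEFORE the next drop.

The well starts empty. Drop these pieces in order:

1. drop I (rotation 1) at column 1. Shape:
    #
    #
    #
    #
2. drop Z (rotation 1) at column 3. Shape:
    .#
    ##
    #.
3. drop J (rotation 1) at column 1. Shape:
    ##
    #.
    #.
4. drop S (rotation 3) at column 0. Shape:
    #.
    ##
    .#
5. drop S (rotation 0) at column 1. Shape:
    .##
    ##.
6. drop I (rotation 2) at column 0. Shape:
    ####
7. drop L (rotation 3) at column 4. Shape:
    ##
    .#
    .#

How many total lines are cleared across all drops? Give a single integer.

Answer: 0

Derivation:
Drop 1: I rot1 at col 1 lands with bottom-row=0; cleared 0 line(s) (total 0); column heights now [0 4 0 0 0 0], max=4
Drop 2: Z rot1 at col 3 lands with bottom-row=0; cleared 0 line(s) (total 0); column heights now [0 4 0 2 3 0], max=4
Drop 3: J rot1 at col 1 lands with bottom-row=4; cleared 0 line(s) (total 0); column heights now [0 7 7 2 3 0], max=7
Drop 4: S rot3 at col 0 lands with bottom-row=7; cleared 0 line(s) (total 0); column heights now [10 9 7 2 3 0], max=10
Drop 5: S rot0 at col 1 lands with bottom-row=9; cleared 0 line(s) (total 0); column heights now [10 10 11 11 3 0], max=11
Drop 6: I rot2 at col 0 lands with bottom-row=11; cleared 0 line(s) (total 0); column heights now [12 12 12 12 3 0], max=12
Drop 7: L rot3 at col 4 lands with bottom-row=1; cleared 0 line(s) (total 0); column heights now [12 12 12 12 4 4], max=12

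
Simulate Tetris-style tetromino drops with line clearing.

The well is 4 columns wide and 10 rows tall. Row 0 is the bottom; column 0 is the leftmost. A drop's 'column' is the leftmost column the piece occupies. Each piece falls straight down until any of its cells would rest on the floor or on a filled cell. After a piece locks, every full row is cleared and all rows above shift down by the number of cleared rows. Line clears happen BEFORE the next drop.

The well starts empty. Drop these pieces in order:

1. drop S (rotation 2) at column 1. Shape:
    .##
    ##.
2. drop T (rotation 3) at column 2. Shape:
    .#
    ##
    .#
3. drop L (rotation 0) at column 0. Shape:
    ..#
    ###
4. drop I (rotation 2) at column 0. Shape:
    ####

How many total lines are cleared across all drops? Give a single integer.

Answer: 2

Derivation:
Drop 1: S rot2 at col 1 lands with bottom-row=0; cleared 0 line(s) (total 0); column heights now [0 1 2 2], max=2
Drop 2: T rot3 at col 2 lands with bottom-row=2; cleared 0 line(s) (total 0); column heights now [0 1 4 5], max=5
Drop 3: L rot0 at col 0 lands with bottom-row=4; cleared 1 line(s) (total 1); column heights now [0 1 5 4], max=5
Drop 4: I rot2 at col 0 lands with bottom-row=5; cleared 1 line(s) (total 2); column heights now [0 1 5 4], max=5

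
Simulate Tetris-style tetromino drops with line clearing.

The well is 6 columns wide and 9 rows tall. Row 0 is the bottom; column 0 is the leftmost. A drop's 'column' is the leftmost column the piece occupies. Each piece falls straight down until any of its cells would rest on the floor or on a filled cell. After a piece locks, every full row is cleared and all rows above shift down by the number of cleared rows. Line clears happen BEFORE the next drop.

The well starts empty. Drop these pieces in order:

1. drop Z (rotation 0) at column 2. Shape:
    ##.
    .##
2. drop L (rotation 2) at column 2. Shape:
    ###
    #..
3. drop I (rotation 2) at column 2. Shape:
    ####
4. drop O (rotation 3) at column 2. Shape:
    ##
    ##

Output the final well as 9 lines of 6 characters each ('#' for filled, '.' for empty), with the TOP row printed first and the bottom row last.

Drop 1: Z rot0 at col 2 lands with bottom-row=0; cleared 0 line(s) (total 0); column heights now [0 0 2 2 1 0], max=2
Drop 2: L rot2 at col 2 lands with bottom-row=2; cleared 0 line(s) (total 0); column heights now [0 0 4 4 4 0], max=4
Drop 3: I rot2 at col 2 lands with bottom-row=4; cleared 0 line(s) (total 0); column heights now [0 0 5 5 5 5], max=5
Drop 4: O rot3 at col 2 lands with bottom-row=5; cleared 0 line(s) (total 0); column heights now [0 0 7 7 5 5], max=7

Answer: ......
......
..##..
..##..
..####
..###.
..#...
..##..
...##.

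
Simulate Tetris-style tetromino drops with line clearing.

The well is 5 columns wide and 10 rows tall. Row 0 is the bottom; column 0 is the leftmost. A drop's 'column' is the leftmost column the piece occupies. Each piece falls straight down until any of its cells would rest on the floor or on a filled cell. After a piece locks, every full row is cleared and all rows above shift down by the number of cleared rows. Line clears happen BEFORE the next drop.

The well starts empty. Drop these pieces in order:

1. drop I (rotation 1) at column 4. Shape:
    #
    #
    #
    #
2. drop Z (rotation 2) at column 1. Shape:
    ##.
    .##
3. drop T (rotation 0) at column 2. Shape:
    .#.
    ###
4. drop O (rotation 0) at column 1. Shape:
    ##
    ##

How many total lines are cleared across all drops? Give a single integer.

Answer: 0

Derivation:
Drop 1: I rot1 at col 4 lands with bottom-row=0; cleared 0 line(s) (total 0); column heights now [0 0 0 0 4], max=4
Drop 2: Z rot2 at col 1 lands with bottom-row=0; cleared 0 line(s) (total 0); column heights now [0 2 2 1 4], max=4
Drop 3: T rot0 at col 2 lands with bottom-row=4; cleared 0 line(s) (total 0); column heights now [0 2 5 6 5], max=6
Drop 4: O rot0 at col 1 lands with bottom-row=5; cleared 0 line(s) (total 0); column heights now [0 7 7 6 5], max=7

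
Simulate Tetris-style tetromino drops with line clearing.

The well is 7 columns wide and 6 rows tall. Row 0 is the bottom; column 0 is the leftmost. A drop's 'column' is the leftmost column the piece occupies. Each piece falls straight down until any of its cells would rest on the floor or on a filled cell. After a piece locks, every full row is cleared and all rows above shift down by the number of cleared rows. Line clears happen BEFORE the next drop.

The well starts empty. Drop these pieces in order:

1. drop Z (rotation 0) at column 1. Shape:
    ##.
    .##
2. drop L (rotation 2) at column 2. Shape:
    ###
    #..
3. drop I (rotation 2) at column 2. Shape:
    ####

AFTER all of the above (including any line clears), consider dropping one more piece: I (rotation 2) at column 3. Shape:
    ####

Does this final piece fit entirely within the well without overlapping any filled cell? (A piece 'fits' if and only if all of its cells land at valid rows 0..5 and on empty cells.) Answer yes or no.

Drop 1: Z rot0 at col 1 lands with bottom-row=0; cleared 0 line(s) (total 0); column heights now [0 2 2 1 0 0 0], max=2
Drop 2: L rot2 at col 2 lands with bottom-row=2; cleared 0 line(s) (total 0); column heights now [0 2 4 4 4 0 0], max=4
Drop 3: I rot2 at col 2 lands with bottom-row=4; cleared 0 line(s) (total 0); column heights now [0 2 5 5 5 5 0], max=5
Test piece I rot2 at col 3 (width 4): heights before test = [0 2 5 5 5 5 0]; fits = True

Answer: yes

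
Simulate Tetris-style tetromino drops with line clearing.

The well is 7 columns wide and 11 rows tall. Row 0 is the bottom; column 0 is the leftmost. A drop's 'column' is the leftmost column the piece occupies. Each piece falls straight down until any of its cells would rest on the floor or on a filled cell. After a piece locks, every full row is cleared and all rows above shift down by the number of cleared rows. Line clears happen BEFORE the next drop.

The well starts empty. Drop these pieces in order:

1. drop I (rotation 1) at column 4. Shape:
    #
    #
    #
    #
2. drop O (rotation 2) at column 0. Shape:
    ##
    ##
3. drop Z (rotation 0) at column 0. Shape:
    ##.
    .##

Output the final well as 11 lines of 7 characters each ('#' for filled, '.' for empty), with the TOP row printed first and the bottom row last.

Drop 1: I rot1 at col 4 lands with bottom-row=0; cleared 0 line(s) (total 0); column heights now [0 0 0 0 4 0 0], max=4
Drop 2: O rot2 at col 0 lands with bottom-row=0; cleared 0 line(s) (total 0); column heights now [2 2 0 0 4 0 0], max=4
Drop 3: Z rot0 at col 0 lands with bottom-row=2; cleared 0 line(s) (total 0); column heights now [4 4 3 0 4 0 0], max=4

Answer: .......
.......
.......
.......
.......
.......
.......
##..#..
.##.#..
##..#..
##..#..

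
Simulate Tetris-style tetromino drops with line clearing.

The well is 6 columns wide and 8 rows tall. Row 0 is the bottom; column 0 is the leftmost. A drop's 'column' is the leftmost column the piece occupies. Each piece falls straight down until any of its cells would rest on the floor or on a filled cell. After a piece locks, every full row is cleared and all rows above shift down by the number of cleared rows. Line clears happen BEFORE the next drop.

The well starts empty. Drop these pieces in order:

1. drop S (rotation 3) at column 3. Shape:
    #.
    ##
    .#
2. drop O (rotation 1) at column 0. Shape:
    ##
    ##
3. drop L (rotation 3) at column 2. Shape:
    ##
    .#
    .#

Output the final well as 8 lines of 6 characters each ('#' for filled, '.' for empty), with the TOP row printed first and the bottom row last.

Answer: ......
......
..##..
...#..
...#..
...#..
##.##.
##..#.

Derivation:
Drop 1: S rot3 at col 3 lands with bottom-row=0; cleared 0 line(s) (total 0); column heights now [0 0 0 3 2 0], max=3
Drop 2: O rot1 at col 0 lands with bottom-row=0; cleared 0 line(s) (total 0); column heights now [2 2 0 3 2 0], max=3
Drop 3: L rot3 at col 2 lands with bottom-row=3; cleared 0 line(s) (total 0); column heights now [2 2 6 6 2 0], max=6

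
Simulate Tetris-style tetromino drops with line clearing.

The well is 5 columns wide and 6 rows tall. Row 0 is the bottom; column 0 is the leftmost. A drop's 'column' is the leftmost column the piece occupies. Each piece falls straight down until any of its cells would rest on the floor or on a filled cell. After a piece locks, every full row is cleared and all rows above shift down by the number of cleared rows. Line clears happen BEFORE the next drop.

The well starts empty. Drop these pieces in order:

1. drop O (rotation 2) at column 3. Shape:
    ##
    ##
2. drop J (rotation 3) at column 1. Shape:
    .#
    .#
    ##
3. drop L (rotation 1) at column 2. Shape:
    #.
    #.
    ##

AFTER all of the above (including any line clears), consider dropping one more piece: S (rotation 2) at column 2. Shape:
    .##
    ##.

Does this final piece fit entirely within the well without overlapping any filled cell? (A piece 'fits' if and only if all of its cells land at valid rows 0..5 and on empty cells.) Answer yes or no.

Answer: no

Derivation:
Drop 1: O rot2 at col 3 lands with bottom-row=0; cleared 0 line(s) (total 0); column heights now [0 0 0 2 2], max=2
Drop 2: J rot3 at col 1 lands with bottom-row=0; cleared 0 line(s) (total 0); column heights now [0 1 3 2 2], max=3
Drop 3: L rot1 at col 2 lands with bottom-row=3; cleared 0 line(s) (total 0); column heights now [0 1 6 4 2], max=6
Test piece S rot2 at col 2 (width 3): heights before test = [0 1 6 4 2]; fits = False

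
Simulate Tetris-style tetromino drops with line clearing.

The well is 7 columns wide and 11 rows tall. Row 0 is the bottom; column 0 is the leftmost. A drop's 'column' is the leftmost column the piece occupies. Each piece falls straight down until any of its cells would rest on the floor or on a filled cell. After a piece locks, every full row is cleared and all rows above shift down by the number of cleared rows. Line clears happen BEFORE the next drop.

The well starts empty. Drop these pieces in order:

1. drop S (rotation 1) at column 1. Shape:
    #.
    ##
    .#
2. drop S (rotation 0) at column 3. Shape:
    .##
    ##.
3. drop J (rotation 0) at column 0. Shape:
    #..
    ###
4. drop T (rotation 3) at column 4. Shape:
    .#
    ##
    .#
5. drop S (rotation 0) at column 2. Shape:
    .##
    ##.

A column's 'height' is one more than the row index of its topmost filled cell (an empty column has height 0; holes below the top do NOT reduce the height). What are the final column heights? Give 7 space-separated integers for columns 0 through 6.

Drop 1: S rot1 at col 1 lands with bottom-row=0; cleared 0 line(s) (total 0); column heights now [0 3 2 0 0 0 0], max=3
Drop 2: S rot0 at col 3 lands with bottom-row=0; cleared 0 line(s) (total 0); column heights now [0 3 2 1 2 2 0], max=3
Drop 3: J rot0 at col 0 lands with bottom-row=3; cleared 0 line(s) (total 0); column heights now [5 4 4 1 2 2 0], max=5
Drop 4: T rot3 at col 4 lands with bottom-row=2; cleared 0 line(s) (total 0); column heights now [5 4 4 1 4 5 0], max=5
Drop 5: S rot0 at col 2 lands with bottom-row=4; cleared 0 line(s) (total 0); column heights now [5 4 5 6 6 5 0], max=6

Answer: 5 4 5 6 6 5 0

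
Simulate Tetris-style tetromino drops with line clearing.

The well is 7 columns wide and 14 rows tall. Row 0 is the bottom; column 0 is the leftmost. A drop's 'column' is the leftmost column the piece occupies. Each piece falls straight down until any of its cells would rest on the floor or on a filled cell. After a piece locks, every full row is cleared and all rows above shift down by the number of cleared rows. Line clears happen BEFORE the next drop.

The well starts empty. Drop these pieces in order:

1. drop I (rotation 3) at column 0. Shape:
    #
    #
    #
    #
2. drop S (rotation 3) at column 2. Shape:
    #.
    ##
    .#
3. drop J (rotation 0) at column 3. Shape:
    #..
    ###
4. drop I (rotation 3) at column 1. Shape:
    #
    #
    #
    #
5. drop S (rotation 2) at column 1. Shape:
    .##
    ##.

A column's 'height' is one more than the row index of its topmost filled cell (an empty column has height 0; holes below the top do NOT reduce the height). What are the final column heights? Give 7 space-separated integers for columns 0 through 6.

Drop 1: I rot3 at col 0 lands with bottom-row=0; cleared 0 line(s) (total 0); column heights now [4 0 0 0 0 0 0], max=4
Drop 2: S rot3 at col 2 lands with bottom-row=0; cleared 0 line(s) (total 0); column heights now [4 0 3 2 0 0 0], max=4
Drop 3: J rot0 at col 3 lands with bottom-row=2; cleared 0 line(s) (total 0); column heights now [4 0 3 4 3 3 0], max=4
Drop 4: I rot3 at col 1 lands with bottom-row=0; cleared 0 line(s) (total 0); column heights now [4 4 3 4 3 3 0], max=4
Drop 5: S rot2 at col 1 lands with bottom-row=4; cleared 0 line(s) (total 0); column heights now [4 5 6 6 3 3 0], max=6

Answer: 4 5 6 6 3 3 0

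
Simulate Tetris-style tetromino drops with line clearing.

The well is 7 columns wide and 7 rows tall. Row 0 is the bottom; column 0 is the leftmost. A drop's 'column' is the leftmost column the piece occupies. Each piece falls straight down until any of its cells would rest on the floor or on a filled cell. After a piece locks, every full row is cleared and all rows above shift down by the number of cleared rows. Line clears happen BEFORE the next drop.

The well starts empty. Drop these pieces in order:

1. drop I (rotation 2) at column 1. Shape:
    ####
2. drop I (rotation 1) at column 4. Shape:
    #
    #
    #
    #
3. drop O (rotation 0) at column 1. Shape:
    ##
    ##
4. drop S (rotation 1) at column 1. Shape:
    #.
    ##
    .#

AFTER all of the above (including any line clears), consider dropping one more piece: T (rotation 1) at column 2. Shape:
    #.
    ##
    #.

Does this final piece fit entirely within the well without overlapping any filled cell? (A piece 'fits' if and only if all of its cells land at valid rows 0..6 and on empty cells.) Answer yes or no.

Drop 1: I rot2 at col 1 lands with bottom-row=0; cleared 0 line(s) (total 0); column heights now [0 1 1 1 1 0 0], max=1
Drop 2: I rot1 at col 4 lands with bottom-row=1; cleared 0 line(s) (total 0); column heights now [0 1 1 1 5 0 0], max=5
Drop 3: O rot0 at col 1 lands with bottom-row=1; cleared 0 line(s) (total 0); column heights now [0 3 3 1 5 0 0], max=5
Drop 4: S rot1 at col 1 lands with bottom-row=3; cleared 0 line(s) (total 0); column heights now [0 6 5 1 5 0 0], max=6
Test piece T rot1 at col 2 (width 2): heights before test = [0 6 5 1 5 0 0]; fits = False

Answer: no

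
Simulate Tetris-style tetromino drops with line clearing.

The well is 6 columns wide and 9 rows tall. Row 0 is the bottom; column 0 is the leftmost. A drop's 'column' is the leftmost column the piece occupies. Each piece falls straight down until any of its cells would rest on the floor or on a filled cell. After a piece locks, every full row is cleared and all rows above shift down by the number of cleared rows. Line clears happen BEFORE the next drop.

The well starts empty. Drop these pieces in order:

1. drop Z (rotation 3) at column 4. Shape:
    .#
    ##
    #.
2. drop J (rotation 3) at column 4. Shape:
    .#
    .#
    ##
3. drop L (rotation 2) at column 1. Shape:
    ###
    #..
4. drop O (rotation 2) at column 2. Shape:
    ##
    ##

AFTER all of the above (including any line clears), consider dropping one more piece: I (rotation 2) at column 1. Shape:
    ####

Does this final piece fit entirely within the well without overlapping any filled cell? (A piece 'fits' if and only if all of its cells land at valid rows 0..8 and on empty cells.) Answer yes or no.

Drop 1: Z rot3 at col 4 lands with bottom-row=0; cleared 0 line(s) (total 0); column heights now [0 0 0 0 2 3], max=3
Drop 2: J rot3 at col 4 lands with bottom-row=3; cleared 0 line(s) (total 0); column heights now [0 0 0 0 4 6], max=6
Drop 3: L rot2 at col 1 lands with bottom-row=0; cleared 0 line(s) (total 0); column heights now [0 2 2 2 4 6], max=6
Drop 4: O rot2 at col 2 lands with bottom-row=2; cleared 0 line(s) (total 0); column heights now [0 2 4 4 4 6], max=6
Test piece I rot2 at col 1 (width 4): heights before test = [0 2 4 4 4 6]; fits = True

Answer: yes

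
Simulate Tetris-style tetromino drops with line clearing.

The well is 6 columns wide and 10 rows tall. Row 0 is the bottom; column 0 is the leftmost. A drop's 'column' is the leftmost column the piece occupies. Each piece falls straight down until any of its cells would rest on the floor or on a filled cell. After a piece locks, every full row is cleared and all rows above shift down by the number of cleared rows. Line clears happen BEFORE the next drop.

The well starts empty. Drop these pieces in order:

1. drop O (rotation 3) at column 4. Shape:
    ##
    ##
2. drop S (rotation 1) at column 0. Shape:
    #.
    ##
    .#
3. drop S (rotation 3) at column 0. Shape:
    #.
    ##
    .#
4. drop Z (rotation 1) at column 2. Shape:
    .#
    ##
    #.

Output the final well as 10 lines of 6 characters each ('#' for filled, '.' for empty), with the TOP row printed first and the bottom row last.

Answer: ......
......
......
......
......
......
#.....
##....
##.#..
.##.##

Derivation:
Drop 1: O rot3 at col 4 lands with bottom-row=0; cleared 0 line(s) (total 0); column heights now [0 0 0 0 2 2], max=2
Drop 2: S rot1 at col 0 lands with bottom-row=0; cleared 0 line(s) (total 0); column heights now [3 2 0 0 2 2], max=3
Drop 3: S rot3 at col 0 lands with bottom-row=2; cleared 0 line(s) (total 0); column heights now [5 4 0 0 2 2], max=5
Drop 4: Z rot1 at col 2 lands with bottom-row=0; cleared 1 line(s) (total 1); column heights now [4 3 1 2 1 1], max=4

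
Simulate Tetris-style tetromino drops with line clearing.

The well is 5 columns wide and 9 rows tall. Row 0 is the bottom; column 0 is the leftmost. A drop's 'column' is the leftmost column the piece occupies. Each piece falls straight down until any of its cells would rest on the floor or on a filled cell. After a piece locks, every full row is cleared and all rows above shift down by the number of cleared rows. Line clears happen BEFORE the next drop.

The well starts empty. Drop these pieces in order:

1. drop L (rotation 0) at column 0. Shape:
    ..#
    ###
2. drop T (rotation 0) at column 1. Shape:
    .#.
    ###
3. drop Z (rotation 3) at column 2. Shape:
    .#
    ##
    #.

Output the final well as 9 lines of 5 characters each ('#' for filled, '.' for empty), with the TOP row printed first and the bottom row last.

Drop 1: L rot0 at col 0 lands with bottom-row=0; cleared 0 line(s) (total 0); column heights now [1 1 2 0 0], max=2
Drop 2: T rot0 at col 1 lands with bottom-row=2; cleared 0 line(s) (total 0); column heights now [1 3 4 3 0], max=4
Drop 3: Z rot3 at col 2 lands with bottom-row=4; cleared 0 line(s) (total 0); column heights now [1 3 6 7 0], max=7

Answer: .....
.....
...#.
..##.
..#..
..#..
.###.
..#..
###..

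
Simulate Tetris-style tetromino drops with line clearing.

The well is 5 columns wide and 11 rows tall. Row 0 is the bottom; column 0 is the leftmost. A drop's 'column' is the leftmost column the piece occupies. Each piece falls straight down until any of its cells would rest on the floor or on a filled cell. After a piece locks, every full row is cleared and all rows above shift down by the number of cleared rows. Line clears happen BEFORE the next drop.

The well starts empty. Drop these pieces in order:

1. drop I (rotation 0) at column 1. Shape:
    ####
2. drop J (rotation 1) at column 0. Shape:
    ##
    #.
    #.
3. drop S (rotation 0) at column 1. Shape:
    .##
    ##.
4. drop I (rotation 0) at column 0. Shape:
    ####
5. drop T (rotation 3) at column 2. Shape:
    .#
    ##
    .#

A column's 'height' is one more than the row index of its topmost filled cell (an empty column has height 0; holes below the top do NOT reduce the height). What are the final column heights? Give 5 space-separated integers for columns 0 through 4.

Drop 1: I rot0 at col 1 lands with bottom-row=0; cleared 0 line(s) (total 0); column heights now [0 1 1 1 1], max=1
Drop 2: J rot1 at col 0 lands with bottom-row=0; cleared 1 line(s) (total 1); column heights now [2 2 0 0 0], max=2
Drop 3: S rot0 at col 1 lands with bottom-row=2; cleared 0 line(s) (total 1); column heights now [2 3 4 4 0], max=4
Drop 4: I rot0 at col 0 lands with bottom-row=4; cleared 0 line(s) (total 1); column heights now [5 5 5 5 0], max=5
Drop 5: T rot3 at col 2 lands with bottom-row=5; cleared 0 line(s) (total 1); column heights now [5 5 7 8 0], max=8

Answer: 5 5 7 8 0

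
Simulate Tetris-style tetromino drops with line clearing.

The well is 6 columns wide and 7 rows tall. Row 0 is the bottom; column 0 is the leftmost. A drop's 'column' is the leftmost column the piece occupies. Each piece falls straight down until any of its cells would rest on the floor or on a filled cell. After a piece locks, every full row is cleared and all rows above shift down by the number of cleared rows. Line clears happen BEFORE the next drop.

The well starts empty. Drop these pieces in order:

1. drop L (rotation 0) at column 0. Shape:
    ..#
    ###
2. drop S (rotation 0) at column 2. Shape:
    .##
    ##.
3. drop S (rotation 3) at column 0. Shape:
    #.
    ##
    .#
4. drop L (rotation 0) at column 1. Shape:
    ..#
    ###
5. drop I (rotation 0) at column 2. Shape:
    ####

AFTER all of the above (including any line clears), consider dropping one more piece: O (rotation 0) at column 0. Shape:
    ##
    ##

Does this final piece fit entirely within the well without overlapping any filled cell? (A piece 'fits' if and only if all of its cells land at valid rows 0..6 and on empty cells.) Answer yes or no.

Drop 1: L rot0 at col 0 lands with bottom-row=0; cleared 0 line(s) (total 0); column heights now [1 1 2 0 0 0], max=2
Drop 2: S rot0 at col 2 lands with bottom-row=2; cleared 0 line(s) (total 0); column heights now [1 1 3 4 4 0], max=4
Drop 3: S rot3 at col 0 lands with bottom-row=1; cleared 0 line(s) (total 0); column heights now [4 3 3 4 4 0], max=4
Drop 4: L rot0 at col 1 lands with bottom-row=4; cleared 0 line(s) (total 0); column heights now [4 5 5 6 4 0], max=6
Drop 5: I rot0 at col 2 lands with bottom-row=6; cleared 0 line(s) (total 0); column heights now [4 5 7 7 7 7], max=7
Test piece O rot0 at col 0 (width 2): heights before test = [4 5 7 7 7 7]; fits = True

Answer: yes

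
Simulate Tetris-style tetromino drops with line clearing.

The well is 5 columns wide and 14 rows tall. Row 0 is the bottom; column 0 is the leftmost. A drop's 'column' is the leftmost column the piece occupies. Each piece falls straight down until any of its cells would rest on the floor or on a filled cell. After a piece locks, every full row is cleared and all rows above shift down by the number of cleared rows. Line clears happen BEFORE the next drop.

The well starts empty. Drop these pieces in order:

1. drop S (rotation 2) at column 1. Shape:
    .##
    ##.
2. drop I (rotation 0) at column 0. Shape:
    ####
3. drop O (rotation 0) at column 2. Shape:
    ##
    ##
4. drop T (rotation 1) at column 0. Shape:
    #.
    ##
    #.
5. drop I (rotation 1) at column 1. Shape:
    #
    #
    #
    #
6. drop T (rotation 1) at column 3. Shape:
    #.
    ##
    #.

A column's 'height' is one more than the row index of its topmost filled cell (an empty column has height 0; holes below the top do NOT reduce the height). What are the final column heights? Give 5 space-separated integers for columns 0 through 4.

Drop 1: S rot2 at col 1 lands with bottom-row=0; cleared 0 line(s) (total 0); column heights now [0 1 2 2 0], max=2
Drop 2: I rot0 at col 0 lands with bottom-row=2; cleared 0 line(s) (total 0); column heights now [3 3 3 3 0], max=3
Drop 3: O rot0 at col 2 lands with bottom-row=3; cleared 0 line(s) (total 0); column heights now [3 3 5 5 0], max=5
Drop 4: T rot1 at col 0 lands with bottom-row=3; cleared 0 line(s) (total 0); column heights now [6 5 5 5 0], max=6
Drop 5: I rot1 at col 1 lands with bottom-row=5; cleared 0 line(s) (total 0); column heights now [6 9 5 5 0], max=9
Drop 6: T rot1 at col 3 lands with bottom-row=5; cleared 0 line(s) (total 0); column heights now [6 9 5 8 7], max=9

Answer: 6 9 5 8 7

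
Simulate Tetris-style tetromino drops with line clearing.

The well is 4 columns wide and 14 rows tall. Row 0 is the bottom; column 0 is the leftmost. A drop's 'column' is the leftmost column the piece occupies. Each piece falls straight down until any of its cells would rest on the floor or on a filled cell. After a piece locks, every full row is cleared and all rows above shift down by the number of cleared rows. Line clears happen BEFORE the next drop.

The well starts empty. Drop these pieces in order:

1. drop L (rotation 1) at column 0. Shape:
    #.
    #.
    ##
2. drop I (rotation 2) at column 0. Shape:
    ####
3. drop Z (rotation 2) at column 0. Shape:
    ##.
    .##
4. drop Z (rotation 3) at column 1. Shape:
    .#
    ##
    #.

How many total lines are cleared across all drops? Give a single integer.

Answer: 1

Derivation:
Drop 1: L rot1 at col 0 lands with bottom-row=0; cleared 0 line(s) (total 0); column heights now [3 1 0 0], max=3
Drop 2: I rot2 at col 0 lands with bottom-row=3; cleared 1 line(s) (total 1); column heights now [3 1 0 0], max=3
Drop 3: Z rot2 at col 0 lands with bottom-row=2; cleared 0 line(s) (total 1); column heights now [4 4 3 0], max=4
Drop 4: Z rot3 at col 1 lands with bottom-row=4; cleared 0 line(s) (total 1); column heights now [4 6 7 0], max=7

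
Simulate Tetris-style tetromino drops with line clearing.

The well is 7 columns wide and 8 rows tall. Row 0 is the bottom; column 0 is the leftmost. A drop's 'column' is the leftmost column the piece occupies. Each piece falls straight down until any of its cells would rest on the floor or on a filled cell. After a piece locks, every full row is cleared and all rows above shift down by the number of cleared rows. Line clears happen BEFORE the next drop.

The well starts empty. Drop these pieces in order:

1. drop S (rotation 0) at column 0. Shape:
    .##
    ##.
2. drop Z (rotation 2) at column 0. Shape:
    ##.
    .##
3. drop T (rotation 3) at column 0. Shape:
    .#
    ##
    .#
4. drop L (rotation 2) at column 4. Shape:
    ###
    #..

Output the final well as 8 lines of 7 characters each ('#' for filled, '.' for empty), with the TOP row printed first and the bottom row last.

Drop 1: S rot0 at col 0 lands with bottom-row=0; cleared 0 line(s) (total 0); column heights now [1 2 2 0 0 0 0], max=2
Drop 2: Z rot2 at col 0 lands with bottom-row=2; cleared 0 line(s) (total 0); column heights now [4 4 3 0 0 0 0], max=4
Drop 3: T rot3 at col 0 lands with bottom-row=4; cleared 0 line(s) (total 0); column heights now [6 7 3 0 0 0 0], max=7
Drop 4: L rot2 at col 4 lands with bottom-row=0; cleared 0 line(s) (total 0); column heights now [6 7 3 0 2 2 2], max=7

Answer: .......
.#.....
##.....
.#.....
##.....
.##....
.##.###
##..#..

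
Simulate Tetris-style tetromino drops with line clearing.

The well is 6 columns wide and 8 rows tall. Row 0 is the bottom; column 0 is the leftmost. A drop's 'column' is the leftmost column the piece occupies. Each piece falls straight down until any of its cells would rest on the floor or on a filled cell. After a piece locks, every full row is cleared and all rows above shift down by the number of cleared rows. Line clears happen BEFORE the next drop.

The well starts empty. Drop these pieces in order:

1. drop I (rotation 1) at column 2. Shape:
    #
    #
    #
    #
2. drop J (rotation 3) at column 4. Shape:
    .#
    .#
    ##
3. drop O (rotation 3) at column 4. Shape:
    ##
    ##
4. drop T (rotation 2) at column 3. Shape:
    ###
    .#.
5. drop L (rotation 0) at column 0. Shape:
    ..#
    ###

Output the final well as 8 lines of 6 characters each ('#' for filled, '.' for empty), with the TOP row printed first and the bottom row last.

Drop 1: I rot1 at col 2 lands with bottom-row=0; cleared 0 line(s) (total 0); column heights now [0 0 4 0 0 0], max=4
Drop 2: J rot3 at col 4 lands with bottom-row=0; cleared 0 line(s) (total 0); column heights now [0 0 4 0 1 3], max=4
Drop 3: O rot3 at col 4 lands with bottom-row=3; cleared 0 line(s) (total 0); column heights now [0 0 4 0 5 5], max=5
Drop 4: T rot2 at col 3 lands with bottom-row=5; cleared 0 line(s) (total 0); column heights now [0 0 4 7 7 7], max=7
Drop 5: L rot0 at col 0 lands with bottom-row=4; cleared 0 line(s) (total 0); column heights now [5 5 6 7 7 7], max=7

Answer: ......
...###
..#.#.
###.##
..#.##
..#..#
..#..#
..#.##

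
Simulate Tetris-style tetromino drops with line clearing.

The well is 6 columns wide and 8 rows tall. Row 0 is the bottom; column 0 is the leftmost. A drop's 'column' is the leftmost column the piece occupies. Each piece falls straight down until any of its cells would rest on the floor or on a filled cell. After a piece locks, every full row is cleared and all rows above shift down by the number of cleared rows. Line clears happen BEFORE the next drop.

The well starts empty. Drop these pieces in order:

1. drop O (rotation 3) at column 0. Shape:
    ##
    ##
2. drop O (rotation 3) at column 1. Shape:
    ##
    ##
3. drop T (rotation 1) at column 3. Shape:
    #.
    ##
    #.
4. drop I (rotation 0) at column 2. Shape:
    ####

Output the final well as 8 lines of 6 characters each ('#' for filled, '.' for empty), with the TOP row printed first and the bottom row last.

Drop 1: O rot3 at col 0 lands with bottom-row=0; cleared 0 line(s) (total 0); column heights now [2 2 0 0 0 0], max=2
Drop 2: O rot3 at col 1 lands with bottom-row=2; cleared 0 line(s) (total 0); column heights now [2 4 4 0 0 0], max=4
Drop 3: T rot1 at col 3 lands with bottom-row=0; cleared 0 line(s) (total 0); column heights now [2 4 4 3 2 0], max=4
Drop 4: I rot0 at col 2 lands with bottom-row=4; cleared 0 line(s) (total 0); column heights now [2 4 5 5 5 5], max=5

Answer: ......
......
......
..####
.##...
.###..
##.##.
##.#..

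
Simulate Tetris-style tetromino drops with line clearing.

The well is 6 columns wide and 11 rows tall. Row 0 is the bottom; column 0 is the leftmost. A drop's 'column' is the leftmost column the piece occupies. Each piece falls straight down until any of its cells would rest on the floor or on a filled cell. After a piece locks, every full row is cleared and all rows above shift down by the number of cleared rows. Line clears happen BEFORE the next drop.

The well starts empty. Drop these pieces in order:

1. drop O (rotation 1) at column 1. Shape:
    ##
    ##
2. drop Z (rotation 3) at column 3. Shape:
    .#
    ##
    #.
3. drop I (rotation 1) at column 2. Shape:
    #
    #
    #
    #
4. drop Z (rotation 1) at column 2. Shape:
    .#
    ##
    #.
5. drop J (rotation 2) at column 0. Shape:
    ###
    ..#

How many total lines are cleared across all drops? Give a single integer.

Answer: 0

Derivation:
Drop 1: O rot1 at col 1 lands with bottom-row=0; cleared 0 line(s) (total 0); column heights now [0 2 2 0 0 0], max=2
Drop 2: Z rot3 at col 3 lands with bottom-row=0; cleared 0 line(s) (total 0); column heights now [0 2 2 2 3 0], max=3
Drop 3: I rot1 at col 2 lands with bottom-row=2; cleared 0 line(s) (total 0); column heights now [0 2 6 2 3 0], max=6
Drop 4: Z rot1 at col 2 lands with bottom-row=6; cleared 0 line(s) (total 0); column heights now [0 2 8 9 3 0], max=9
Drop 5: J rot2 at col 0 lands with bottom-row=8; cleared 0 line(s) (total 0); column heights now [10 10 10 9 3 0], max=10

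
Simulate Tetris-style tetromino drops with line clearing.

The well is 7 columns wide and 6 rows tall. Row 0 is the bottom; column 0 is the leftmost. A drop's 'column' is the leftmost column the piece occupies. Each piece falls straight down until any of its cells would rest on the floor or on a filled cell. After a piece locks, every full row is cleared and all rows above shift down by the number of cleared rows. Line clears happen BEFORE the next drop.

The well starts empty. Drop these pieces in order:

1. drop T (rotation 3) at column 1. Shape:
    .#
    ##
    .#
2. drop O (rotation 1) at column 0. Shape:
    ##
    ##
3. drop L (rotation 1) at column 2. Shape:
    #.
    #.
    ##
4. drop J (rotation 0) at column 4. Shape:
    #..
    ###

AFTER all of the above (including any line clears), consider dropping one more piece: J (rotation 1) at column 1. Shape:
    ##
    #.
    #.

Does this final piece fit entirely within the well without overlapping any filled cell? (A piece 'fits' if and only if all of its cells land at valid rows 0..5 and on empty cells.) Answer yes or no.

Drop 1: T rot3 at col 1 lands with bottom-row=0; cleared 0 line(s) (total 0); column heights now [0 2 3 0 0 0 0], max=3
Drop 2: O rot1 at col 0 lands with bottom-row=2; cleared 0 line(s) (total 0); column heights now [4 4 3 0 0 0 0], max=4
Drop 3: L rot1 at col 2 lands with bottom-row=3; cleared 0 line(s) (total 0); column heights now [4 4 6 4 0 0 0], max=6
Drop 4: J rot0 at col 4 lands with bottom-row=0; cleared 0 line(s) (total 0); column heights now [4 4 6 4 2 1 1], max=6
Test piece J rot1 at col 1 (width 2): heights before test = [4 4 6 4 2 1 1]; fits = False

Answer: no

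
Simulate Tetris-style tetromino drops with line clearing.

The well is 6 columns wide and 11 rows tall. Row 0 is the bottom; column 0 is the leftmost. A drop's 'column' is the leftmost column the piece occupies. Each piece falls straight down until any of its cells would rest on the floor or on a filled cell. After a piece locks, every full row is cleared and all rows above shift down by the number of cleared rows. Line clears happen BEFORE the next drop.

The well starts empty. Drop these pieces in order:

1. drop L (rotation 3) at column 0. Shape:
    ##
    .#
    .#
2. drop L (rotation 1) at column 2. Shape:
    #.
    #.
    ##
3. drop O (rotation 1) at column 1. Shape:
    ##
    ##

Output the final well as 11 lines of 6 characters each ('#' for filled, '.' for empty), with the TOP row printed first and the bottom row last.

Drop 1: L rot3 at col 0 lands with bottom-row=0; cleared 0 line(s) (total 0); column heights now [3 3 0 0 0 0], max=3
Drop 2: L rot1 at col 2 lands with bottom-row=0; cleared 0 line(s) (total 0); column heights now [3 3 3 1 0 0], max=3
Drop 3: O rot1 at col 1 lands with bottom-row=3; cleared 0 line(s) (total 0); column heights now [3 5 5 1 0 0], max=5

Answer: ......
......
......
......
......
......
.##...
.##...
###...
.##...
.###..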